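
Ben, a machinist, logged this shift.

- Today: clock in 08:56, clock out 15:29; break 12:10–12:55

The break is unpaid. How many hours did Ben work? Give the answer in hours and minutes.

5 h 48 min

Today: 08:56–15:29 = 6 h 33 min; less 45 min break → 5 h 48 min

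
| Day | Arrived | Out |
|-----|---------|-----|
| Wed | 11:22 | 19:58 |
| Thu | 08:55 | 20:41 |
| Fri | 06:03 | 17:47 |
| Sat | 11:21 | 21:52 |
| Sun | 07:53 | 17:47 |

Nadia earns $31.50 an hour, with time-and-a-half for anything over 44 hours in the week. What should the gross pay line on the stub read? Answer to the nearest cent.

Wed: 11:22–19:58 = 8 h 36 min
Thu: 08:55–20:41 = 11 h 46 min
Fri: 06:03–17:47 = 11 h 44 min
Sat: 11:21–21:52 = 10 h 31 min
Sun: 07:53–17:47 = 9 h 54 min
Total worked: 52 h 31 min = 3151 min.
Regular 44 h 0 min = 2640 min at $31.50/h; overtime 8 h 31 min = 511 min at $47.25/h.
Pay = (2640 × $31.50 + 511 × $47.25) ÷ 60 = $1788.41.

$1788.41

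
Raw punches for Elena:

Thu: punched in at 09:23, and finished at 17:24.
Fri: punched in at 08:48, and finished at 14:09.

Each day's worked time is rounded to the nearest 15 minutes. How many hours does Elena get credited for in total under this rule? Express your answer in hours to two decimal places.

13.25 hours

Thu: 09:23–17:24 = 8 h 1 min → rounds to 8 h 0 min
Fri: 08:48–14:09 = 5 h 21 min → rounds to 5 h 15 min
Total credited: 13 h 15 min.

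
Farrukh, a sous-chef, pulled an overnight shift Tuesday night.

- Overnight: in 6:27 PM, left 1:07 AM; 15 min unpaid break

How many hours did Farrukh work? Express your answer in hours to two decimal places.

6.42 hours

Overnight: 6:27 PM → midnight = 5 h 33 min; midnight → 1:07 AM = 1 h 7 min; span 6 h 40 min; less 15 min break → 6 h 25 min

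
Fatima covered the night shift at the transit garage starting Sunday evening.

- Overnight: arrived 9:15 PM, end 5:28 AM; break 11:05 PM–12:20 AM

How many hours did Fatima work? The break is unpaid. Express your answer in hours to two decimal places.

6.97 hours

Overnight: 9:15 PM → midnight = 2 h 45 min; midnight → 5:28 AM = 5 h 28 min; span 8 h 13 min; less 75 min break → 6 h 58 min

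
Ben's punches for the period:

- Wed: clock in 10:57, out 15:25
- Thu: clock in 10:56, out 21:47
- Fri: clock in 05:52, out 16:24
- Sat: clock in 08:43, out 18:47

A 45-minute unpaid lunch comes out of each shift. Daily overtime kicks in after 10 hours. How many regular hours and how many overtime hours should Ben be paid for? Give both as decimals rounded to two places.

Wed: 10:57–15:25 = 4 h 28 min; less 45 min break → 3 h 43 min
Thu: 10:56–21:47 = 10 h 51 min; less 45 min break → 10 h 6 min
Fri: 05:52–16:24 = 10 h 32 min; less 45 min break → 9 h 47 min
Sat: 08:43–18:47 = 10 h 4 min; less 45 min break → 9 h 19 min
Wed reg 3 h 43 min / OT 0 h 0 min; Thu reg 10 h 0 min / OT 0 h 6 min; Fri reg 9 h 47 min / OT 0 h 0 min; Sat reg 9 h 19 min / OT 0 h 0 min.
Totals: regular 32 h 49 min, overtime 0 h 6 min.

Regular 32.82 hours, overtime 0.10 hours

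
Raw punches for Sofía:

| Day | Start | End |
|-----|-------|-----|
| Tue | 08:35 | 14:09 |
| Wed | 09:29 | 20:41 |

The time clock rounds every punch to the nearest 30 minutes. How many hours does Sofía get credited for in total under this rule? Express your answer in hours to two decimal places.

Tue: in 08:35→08:30, out 14:09→14:00; 5 h 30 min
Wed: in 09:29→09:30, out 20:41→20:30; 11 h 0 min
Total credited: 16 h 30 min.

16.50 hours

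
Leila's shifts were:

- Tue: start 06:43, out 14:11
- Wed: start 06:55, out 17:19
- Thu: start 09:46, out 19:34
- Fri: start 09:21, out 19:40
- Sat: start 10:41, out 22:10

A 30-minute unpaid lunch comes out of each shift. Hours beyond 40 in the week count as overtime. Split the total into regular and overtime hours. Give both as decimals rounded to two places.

Regular 40.00 hours, overtime 6.97 hours

Tue: 06:43–14:11 = 7 h 28 min; less 30 min break → 6 h 58 min
Wed: 06:55–17:19 = 10 h 24 min; less 30 min break → 9 h 54 min
Thu: 09:46–19:34 = 9 h 48 min; less 30 min break → 9 h 18 min
Fri: 09:21–19:40 = 10 h 19 min; less 30 min break → 9 h 49 min
Sat: 10:41–22:10 = 11 h 29 min; less 30 min break → 10 h 59 min
Total worked: 46 h 58 min = 46.97 h.
Threshold 40 h → overtime 6 h 58 min, regular 40 h 0 min.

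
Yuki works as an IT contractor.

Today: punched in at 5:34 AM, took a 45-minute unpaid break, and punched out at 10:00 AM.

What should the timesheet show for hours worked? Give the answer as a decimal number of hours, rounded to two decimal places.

3.68 hours

Today: 5:34 AM–10:00 AM = 4 h 26 min; less 45 min break → 3 h 41 min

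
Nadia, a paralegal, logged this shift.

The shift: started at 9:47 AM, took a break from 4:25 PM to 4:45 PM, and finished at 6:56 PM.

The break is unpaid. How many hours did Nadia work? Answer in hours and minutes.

8 h 49 min

The shift: 9:47 AM–6:56 PM = 9 h 9 min; less 20 min break → 8 h 49 min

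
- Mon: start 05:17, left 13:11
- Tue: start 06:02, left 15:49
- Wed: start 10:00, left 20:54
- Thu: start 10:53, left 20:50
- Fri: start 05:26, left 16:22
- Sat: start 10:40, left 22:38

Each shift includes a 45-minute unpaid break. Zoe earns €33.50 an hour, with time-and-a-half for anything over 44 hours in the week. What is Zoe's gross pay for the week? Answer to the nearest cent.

Mon: 05:17–13:11 = 7 h 54 min; less 45 min break → 7 h 9 min
Tue: 06:02–15:49 = 9 h 47 min; less 45 min break → 9 h 2 min
Wed: 10:00–20:54 = 10 h 54 min; less 45 min break → 10 h 9 min
Thu: 10:53–20:50 = 9 h 57 min; less 45 min break → 9 h 12 min
Fri: 05:26–16:22 = 10 h 56 min; less 45 min break → 10 h 11 min
Sat: 10:40–22:38 = 11 h 58 min; less 45 min break → 11 h 13 min
Total worked: 56 h 56 min = 3416 min.
Regular 44 h 0 min = 2640 min at €33.50/h; overtime 12 h 56 min = 776 min at €50.25/h.
Pay = (2640 × €33.50 + 776 × €50.25) ÷ 60 = €2123.90.

€2123.90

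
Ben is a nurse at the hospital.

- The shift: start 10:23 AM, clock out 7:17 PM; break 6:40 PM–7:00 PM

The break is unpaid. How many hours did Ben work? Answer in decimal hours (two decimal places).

The shift: 10:23 AM–7:17 PM = 8 h 54 min; less 20 min break → 8 h 34 min

8.57 hours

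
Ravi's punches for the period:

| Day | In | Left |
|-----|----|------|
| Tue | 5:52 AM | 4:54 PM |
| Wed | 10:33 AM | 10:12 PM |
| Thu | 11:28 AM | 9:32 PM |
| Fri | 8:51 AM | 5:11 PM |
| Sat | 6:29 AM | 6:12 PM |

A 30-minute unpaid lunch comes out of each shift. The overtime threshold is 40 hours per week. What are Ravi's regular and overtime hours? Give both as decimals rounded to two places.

Tue: 5:52 AM–4:54 PM = 11 h 2 min; less 30 min break → 10 h 32 min
Wed: 10:33 AM–10:12 PM = 11 h 39 min; less 30 min break → 11 h 9 min
Thu: 11:28 AM–9:32 PM = 10 h 4 min; less 30 min break → 9 h 34 min
Fri: 8:51 AM–5:11 PM = 8 h 20 min; less 30 min break → 7 h 50 min
Sat: 6:29 AM–6:12 PM = 11 h 43 min; less 30 min break → 11 h 13 min
Total worked: 50 h 18 min = 50.30 h.
Threshold 40 h → overtime 10 h 18 min, regular 40 h 0 min.

Regular 40.00 hours, overtime 10.30 hours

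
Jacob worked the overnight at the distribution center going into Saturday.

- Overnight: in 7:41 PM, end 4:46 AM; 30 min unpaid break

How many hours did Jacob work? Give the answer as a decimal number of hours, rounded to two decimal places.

8.58 hours

Overnight: 7:41 PM → midnight = 4 h 19 min; midnight → 4:46 AM = 4 h 46 min; span 9 h 5 min; less 30 min break → 8 h 35 min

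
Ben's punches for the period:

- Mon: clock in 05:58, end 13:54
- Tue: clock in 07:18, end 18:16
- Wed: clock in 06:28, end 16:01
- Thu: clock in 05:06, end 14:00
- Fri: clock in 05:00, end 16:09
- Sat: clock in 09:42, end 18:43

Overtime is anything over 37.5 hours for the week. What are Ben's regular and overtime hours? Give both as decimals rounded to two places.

Mon: 05:58–13:54 = 7 h 56 min
Tue: 07:18–18:16 = 10 h 58 min
Wed: 06:28–16:01 = 9 h 33 min
Thu: 05:06–14:00 = 8 h 54 min
Fri: 05:00–16:09 = 11 h 9 min
Sat: 09:42–18:43 = 9 h 1 min
Total worked: 57 h 31 min = 57.52 h.
Threshold 37.5 h → overtime 20 h 1 min, regular 37 h 30 min.

Regular 37.50 hours, overtime 20.02 hours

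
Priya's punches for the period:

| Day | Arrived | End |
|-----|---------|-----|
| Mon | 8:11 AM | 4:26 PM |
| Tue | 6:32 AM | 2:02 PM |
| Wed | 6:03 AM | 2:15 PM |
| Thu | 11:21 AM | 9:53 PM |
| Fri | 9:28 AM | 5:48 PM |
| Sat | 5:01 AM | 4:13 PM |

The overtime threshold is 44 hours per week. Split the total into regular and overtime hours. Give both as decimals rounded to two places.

Mon: 8:11 AM–4:26 PM = 8 h 15 min
Tue: 6:32 AM–2:02 PM = 7 h 30 min
Wed: 6:03 AM–2:15 PM = 8 h 12 min
Thu: 11:21 AM–9:53 PM = 10 h 32 min
Fri: 9:28 AM–5:48 PM = 8 h 20 min
Sat: 5:01 AM–4:13 PM = 11 h 12 min
Total worked: 54 h 1 min = 54.02 h.
Threshold 44 h → overtime 10 h 1 min, regular 44 h 0 min.

Regular 44.00 hours, overtime 10.02 hours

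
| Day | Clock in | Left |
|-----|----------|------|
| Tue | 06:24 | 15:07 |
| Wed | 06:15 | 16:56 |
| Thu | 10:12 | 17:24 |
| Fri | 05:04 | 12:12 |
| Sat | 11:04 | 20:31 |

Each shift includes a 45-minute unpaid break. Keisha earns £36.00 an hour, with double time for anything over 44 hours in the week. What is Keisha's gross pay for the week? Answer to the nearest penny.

Tue: 06:24–15:07 = 8 h 43 min; less 45 min break → 7 h 58 min
Wed: 06:15–16:56 = 10 h 41 min; less 45 min break → 9 h 56 min
Thu: 10:12–17:24 = 7 h 12 min; less 45 min break → 6 h 27 min
Fri: 05:04–12:12 = 7 h 8 min; less 45 min break → 6 h 23 min
Sat: 11:04–20:31 = 9 h 27 min; less 45 min break → 8 h 42 min
Total worked: 39 h 26 min = 2366 min.
Regular 39 h 26 min = 2366 min at £36.00/h; overtime 0 h 0 min = 0 min at £72.00/h.
Pay = (2366 × £36.00 + 0 × £72.00) ÷ 60 = £1419.60.

£1419.60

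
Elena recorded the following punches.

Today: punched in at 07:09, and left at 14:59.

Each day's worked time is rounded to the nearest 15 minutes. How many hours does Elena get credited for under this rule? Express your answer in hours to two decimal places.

7.75 hours

Today: 07:09–14:59 = 7 h 50 min → rounds to 7 h 45 min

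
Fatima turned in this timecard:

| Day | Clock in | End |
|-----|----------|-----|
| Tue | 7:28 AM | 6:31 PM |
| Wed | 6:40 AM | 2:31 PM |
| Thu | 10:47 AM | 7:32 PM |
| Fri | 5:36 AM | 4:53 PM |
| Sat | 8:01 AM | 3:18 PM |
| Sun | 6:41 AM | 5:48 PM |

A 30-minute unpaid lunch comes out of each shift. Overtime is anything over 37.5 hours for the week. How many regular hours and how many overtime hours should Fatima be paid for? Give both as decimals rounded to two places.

Tue: 7:28 AM–6:31 PM = 11 h 3 min; less 30 min break → 10 h 33 min
Wed: 6:40 AM–2:31 PM = 7 h 51 min; less 30 min break → 7 h 21 min
Thu: 10:47 AM–7:32 PM = 8 h 45 min; less 30 min break → 8 h 15 min
Fri: 5:36 AM–4:53 PM = 11 h 17 min; less 30 min break → 10 h 47 min
Sat: 8:01 AM–3:18 PM = 7 h 17 min; less 30 min break → 6 h 47 min
Sun: 6:41 AM–5:48 PM = 11 h 7 min; less 30 min break → 10 h 37 min
Total worked: 54 h 20 min = 54.33 h.
Threshold 37.5 h → overtime 16 h 50 min, regular 37 h 30 min.

Regular 37.50 hours, overtime 16.83 hours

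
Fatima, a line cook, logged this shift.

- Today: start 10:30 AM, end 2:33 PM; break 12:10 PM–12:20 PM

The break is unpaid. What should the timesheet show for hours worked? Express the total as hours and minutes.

3 h 53 min

Today: 10:30 AM–2:33 PM = 4 h 3 min; less 10 min break → 3 h 53 min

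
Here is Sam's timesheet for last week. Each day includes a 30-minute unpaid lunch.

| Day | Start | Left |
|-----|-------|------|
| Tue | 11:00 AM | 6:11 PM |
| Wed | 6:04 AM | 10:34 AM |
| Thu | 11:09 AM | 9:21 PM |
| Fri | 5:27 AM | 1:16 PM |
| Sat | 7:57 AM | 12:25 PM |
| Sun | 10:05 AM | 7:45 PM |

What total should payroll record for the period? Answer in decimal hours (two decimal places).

Tue: 11:00 AM–6:11 PM = 7 h 11 min; less 30 min break → 6 h 41 min
Wed: 6:04 AM–10:34 AM = 4 h 30 min; less 30 min break → 4 h 0 min
Thu: 11:09 AM–9:21 PM = 10 h 12 min; less 30 min break → 9 h 42 min
Fri: 5:27 AM–1:16 PM = 7 h 49 min; less 30 min break → 7 h 19 min
Sat: 7:57 AM–12:25 PM = 4 h 28 min; less 30 min break → 3 h 58 min
Sun: 10:05 AM–7:45 PM = 9 h 40 min; less 30 min break → 9 h 10 min
Total: 6 h 41 min + 4 h 0 min + 9 h 42 min + 7 h 19 min + 3 h 58 min + 9 h 10 min = 40 h 50 min.

40.83 hours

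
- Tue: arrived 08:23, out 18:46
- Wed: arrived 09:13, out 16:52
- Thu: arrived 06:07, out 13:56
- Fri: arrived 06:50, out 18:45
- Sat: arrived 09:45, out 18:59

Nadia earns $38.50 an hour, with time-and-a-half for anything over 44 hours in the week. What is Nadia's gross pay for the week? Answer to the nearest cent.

$1867.25

Tue: 08:23–18:46 = 10 h 23 min
Wed: 09:13–16:52 = 7 h 39 min
Thu: 06:07–13:56 = 7 h 49 min
Fri: 06:50–18:45 = 11 h 55 min
Sat: 09:45–18:59 = 9 h 14 min
Total worked: 47 h 0 min = 2820 min.
Regular 44 h 0 min = 2640 min at $38.50/h; overtime 3 h 0 min = 180 min at $57.75/h.
Pay = (2640 × $38.50 + 180 × $57.75) ÷ 60 = $1867.25.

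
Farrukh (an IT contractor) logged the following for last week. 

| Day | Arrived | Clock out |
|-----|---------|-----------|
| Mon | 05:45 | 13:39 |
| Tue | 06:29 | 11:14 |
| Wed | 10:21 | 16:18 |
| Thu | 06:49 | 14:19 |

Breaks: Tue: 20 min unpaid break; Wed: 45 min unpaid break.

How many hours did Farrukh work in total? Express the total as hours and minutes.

25 h 1 min

Mon: 05:45–13:39 = 7 h 54 min
Tue: 06:29–11:14 = 4 h 45 min; less 20 min break → 4 h 25 min
Wed: 10:21–16:18 = 5 h 57 min; less 45 min break → 5 h 12 min
Thu: 06:49–14:19 = 7 h 30 min
Total: 7 h 54 min + 4 h 25 min + 5 h 12 min + 7 h 30 min = 25 h 1 min.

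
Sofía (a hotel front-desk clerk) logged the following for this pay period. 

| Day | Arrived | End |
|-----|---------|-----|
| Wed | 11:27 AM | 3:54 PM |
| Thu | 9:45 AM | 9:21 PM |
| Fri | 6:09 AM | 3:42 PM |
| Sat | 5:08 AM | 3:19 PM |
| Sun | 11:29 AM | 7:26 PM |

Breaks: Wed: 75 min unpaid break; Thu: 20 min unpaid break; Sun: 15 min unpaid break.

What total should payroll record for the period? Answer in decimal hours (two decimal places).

Wed: 11:27 AM–3:54 PM = 4 h 27 min; less 75 min break → 3 h 12 min
Thu: 9:45 AM–9:21 PM = 11 h 36 min; less 20 min break → 11 h 16 min
Fri: 6:09 AM–3:42 PM = 9 h 33 min
Sat: 5:08 AM–3:19 PM = 10 h 11 min
Sun: 11:29 AM–7:26 PM = 7 h 57 min; less 15 min break → 7 h 42 min
Total: 3 h 12 min + 11 h 16 min + 9 h 33 min + 10 h 11 min + 7 h 42 min = 41 h 54 min.

41.90 hours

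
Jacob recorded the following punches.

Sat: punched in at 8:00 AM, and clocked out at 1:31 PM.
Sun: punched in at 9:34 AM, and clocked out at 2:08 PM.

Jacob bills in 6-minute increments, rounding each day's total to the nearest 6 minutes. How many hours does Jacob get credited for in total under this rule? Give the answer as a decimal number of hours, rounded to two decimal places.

Sat: 8:00 AM–1:31 PM = 5 h 31 min → rounds to 5 h 30 min
Sun: 9:34 AM–2:08 PM = 4 h 34 min → rounds to 4 h 36 min
Total credited: 10 h 6 min.

10.10 hours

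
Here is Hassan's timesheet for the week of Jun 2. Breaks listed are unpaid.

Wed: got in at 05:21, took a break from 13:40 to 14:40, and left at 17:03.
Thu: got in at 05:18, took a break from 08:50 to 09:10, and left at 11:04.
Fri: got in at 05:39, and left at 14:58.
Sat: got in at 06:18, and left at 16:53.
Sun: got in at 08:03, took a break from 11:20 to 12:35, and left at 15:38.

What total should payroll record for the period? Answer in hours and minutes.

Wed: 05:21–17:03 = 11 h 42 min; less 60 min break → 10 h 42 min
Thu: 05:18–11:04 = 5 h 46 min; less 20 min break → 5 h 26 min
Fri: 05:39–14:58 = 9 h 19 min
Sat: 06:18–16:53 = 10 h 35 min
Sun: 08:03–15:38 = 7 h 35 min; less 75 min break → 6 h 20 min
Total: 10 h 42 min + 5 h 26 min + 9 h 19 min + 10 h 35 min + 6 h 20 min = 42 h 22 min.

42 h 22 min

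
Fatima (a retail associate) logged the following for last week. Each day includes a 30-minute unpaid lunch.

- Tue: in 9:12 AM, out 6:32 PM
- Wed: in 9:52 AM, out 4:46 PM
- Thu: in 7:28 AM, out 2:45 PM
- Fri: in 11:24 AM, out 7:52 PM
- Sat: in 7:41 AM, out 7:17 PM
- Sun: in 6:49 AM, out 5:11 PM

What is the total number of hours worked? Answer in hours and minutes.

50 h 57 min

Tue: 9:12 AM–6:32 PM = 9 h 20 min; less 30 min break → 8 h 50 min
Wed: 9:52 AM–4:46 PM = 6 h 54 min; less 30 min break → 6 h 24 min
Thu: 7:28 AM–2:45 PM = 7 h 17 min; less 30 min break → 6 h 47 min
Fri: 11:24 AM–7:52 PM = 8 h 28 min; less 30 min break → 7 h 58 min
Sat: 7:41 AM–7:17 PM = 11 h 36 min; less 30 min break → 11 h 6 min
Sun: 6:49 AM–5:11 PM = 10 h 22 min; less 30 min break → 9 h 52 min
Total: 8 h 50 min + 6 h 24 min + 6 h 47 min + 7 h 58 min + 11 h 6 min + 9 h 52 min = 50 h 57 min.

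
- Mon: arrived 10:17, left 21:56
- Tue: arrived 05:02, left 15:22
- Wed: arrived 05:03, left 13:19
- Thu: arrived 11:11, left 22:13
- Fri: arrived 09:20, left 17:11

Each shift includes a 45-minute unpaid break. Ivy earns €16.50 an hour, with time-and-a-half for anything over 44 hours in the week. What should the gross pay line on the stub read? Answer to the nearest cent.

€760.24

Mon: 10:17–21:56 = 11 h 39 min; less 45 min break → 10 h 54 min
Tue: 05:02–15:22 = 10 h 20 min; less 45 min break → 9 h 35 min
Wed: 05:03–13:19 = 8 h 16 min; less 45 min break → 7 h 31 min
Thu: 11:11–22:13 = 11 h 2 min; less 45 min break → 10 h 17 min
Fri: 09:20–17:11 = 7 h 51 min; less 45 min break → 7 h 6 min
Total worked: 45 h 23 min = 2723 min.
Regular 44 h 0 min = 2640 min at €16.50/h; overtime 1 h 23 min = 83 min at €24.75/h.
Pay = (2640 × €16.50 + 83 × €24.75) ÷ 60 = €760.24.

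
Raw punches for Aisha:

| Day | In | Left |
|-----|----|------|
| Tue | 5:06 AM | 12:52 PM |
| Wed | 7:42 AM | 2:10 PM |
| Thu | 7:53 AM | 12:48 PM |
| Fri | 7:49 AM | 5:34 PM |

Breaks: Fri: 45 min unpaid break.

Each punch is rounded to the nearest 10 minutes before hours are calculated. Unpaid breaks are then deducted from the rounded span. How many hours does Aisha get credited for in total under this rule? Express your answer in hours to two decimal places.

28.08 hours

Tue: in 5:06 AM→5:10 AM, out 12:52 PM→12:50 PM; 7 h 40 min
Wed: in 7:42 AM→7:40 AM, out 2:10 PM→2:10 PM; 6 h 30 min
Thu: in 7:53 AM→7:50 AM, out 12:48 PM→12:50 PM; 5 h 0 min
Fri: in 7:49 AM→7:50 AM, out 5:34 PM→5:30 PM; 9 h 40 min − 45 min = 8 h 55 min
Total credited: 28 h 5 min.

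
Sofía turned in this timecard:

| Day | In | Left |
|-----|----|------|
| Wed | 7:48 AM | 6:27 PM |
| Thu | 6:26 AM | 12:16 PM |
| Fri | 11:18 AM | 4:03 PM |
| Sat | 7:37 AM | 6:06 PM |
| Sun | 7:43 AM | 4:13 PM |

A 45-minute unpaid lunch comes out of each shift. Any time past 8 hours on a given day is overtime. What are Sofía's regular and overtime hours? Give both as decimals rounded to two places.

Wed: 7:48 AM–6:27 PM = 10 h 39 min; less 45 min break → 9 h 54 min
Thu: 6:26 AM–12:16 PM = 5 h 50 min; less 45 min break → 5 h 5 min
Fri: 11:18 AM–4:03 PM = 4 h 45 min; less 45 min break → 4 h 0 min
Sat: 7:37 AM–6:06 PM = 10 h 29 min; less 45 min break → 9 h 44 min
Sun: 7:43 AM–4:13 PM = 8 h 30 min; less 45 min break → 7 h 45 min
Wed reg 8 h 0 min / OT 1 h 54 min; Thu reg 5 h 5 min / OT 0 h 0 min; Fri reg 4 h 0 min / OT 0 h 0 min; Sat reg 8 h 0 min / OT 1 h 44 min; Sun reg 7 h 45 min / OT 0 h 0 min.
Totals: regular 32 h 50 min, overtime 3 h 38 min.

Regular 32.83 hours, overtime 3.63 hours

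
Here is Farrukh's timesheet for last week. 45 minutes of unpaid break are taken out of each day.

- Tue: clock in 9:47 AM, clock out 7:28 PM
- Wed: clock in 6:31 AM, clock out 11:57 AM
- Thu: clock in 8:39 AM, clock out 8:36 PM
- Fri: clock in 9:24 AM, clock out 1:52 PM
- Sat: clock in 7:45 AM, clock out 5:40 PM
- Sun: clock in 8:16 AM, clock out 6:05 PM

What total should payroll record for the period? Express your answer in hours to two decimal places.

46.77 hours

Tue: 9:47 AM–7:28 PM = 9 h 41 min; less 45 min break → 8 h 56 min
Wed: 6:31 AM–11:57 AM = 5 h 26 min; less 45 min break → 4 h 41 min
Thu: 8:39 AM–8:36 PM = 11 h 57 min; less 45 min break → 11 h 12 min
Fri: 9:24 AM–1:52 PM = 4 h 28 min; less 45 min break → 3 h 43 min
Sat: 7:45 AM–5:40 PM = 9 h 55 min; less 45 min break → 9 h 10 min
Sun: 8:16 AM–6:05 PM = 9 h 49 min; less 45 min break → 9 h 4 min
Total: 8 h 56 min + 4 h 41 min + 11 h 12 min + 3 h 43 min + 9 h 10 min + 9 h 4 min = 46 h 46 min.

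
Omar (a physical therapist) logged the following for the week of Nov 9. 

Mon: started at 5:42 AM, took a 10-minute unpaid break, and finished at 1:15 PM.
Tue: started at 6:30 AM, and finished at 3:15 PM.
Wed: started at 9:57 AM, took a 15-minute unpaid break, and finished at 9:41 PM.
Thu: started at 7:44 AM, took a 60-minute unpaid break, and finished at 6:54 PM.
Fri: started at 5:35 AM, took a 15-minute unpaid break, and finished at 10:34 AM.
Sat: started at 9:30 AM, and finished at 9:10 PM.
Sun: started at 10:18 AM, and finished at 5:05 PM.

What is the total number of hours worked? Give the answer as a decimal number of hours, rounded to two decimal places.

60.97 hours

Mon: 5:42 AM–1:15 PM = 7 h 33 min; less 10 min break → 7 h 23 min
Tue: 6:30 AM–3:15 PM = 8 h 45 min
Wed: 9:57 AM–9:41 PM = 11 h 44 min; less 15 min break → 11 h 29 min
Thu: 7:44 AM–6:54 PM = 11 h 10 min; less 60 min break → 10 h 10 min
Fri: 5:35 AM–10:34 AM = 4 h 59 min; less 15 min break → 4 h 44 min
Sat: 9:30 AM–9:10 PM = 11 h 40 min
Sun: 10:18 AM–5:05 PM = 6 h 47 min
Total: 7 h 23 min + 8 h 45 min + 11 h 29 min + 10 h 10 min + 4 h 44 min + 11 h 40 min + 6 h 47 min = 60 h 58 min.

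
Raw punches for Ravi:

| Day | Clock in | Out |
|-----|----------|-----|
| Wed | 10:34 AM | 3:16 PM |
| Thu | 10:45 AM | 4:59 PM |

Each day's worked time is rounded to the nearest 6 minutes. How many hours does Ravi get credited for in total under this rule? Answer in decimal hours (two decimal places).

Wed: 10:34 AM–3:16 PM = 4 h 42 min → rounds to 4 h 42 min
Thu: 10:45 AM–4:59 PM = 6 h 14 min → rounds to 6 h 12 min
Total credited: 10 h 54 min.

10.90 hours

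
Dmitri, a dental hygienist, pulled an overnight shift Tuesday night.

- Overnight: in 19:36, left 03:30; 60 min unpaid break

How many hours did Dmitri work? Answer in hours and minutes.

6 h 54 min

Overnight: 19:36 → midnight = 4 h 24 min; midnight → 03:30 = 3 h 30 min; span 7 h 54 min; less 60 min break → 6 h 54 min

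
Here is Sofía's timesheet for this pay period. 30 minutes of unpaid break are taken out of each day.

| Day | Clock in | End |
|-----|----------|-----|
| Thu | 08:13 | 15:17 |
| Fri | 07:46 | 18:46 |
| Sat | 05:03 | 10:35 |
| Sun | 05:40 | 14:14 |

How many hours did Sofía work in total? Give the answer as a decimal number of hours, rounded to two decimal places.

30.17 hours

Thu: 08:13–15:17 = 7 h 4 min; less 30 min break → 6 h 34 min
Fri: 07:46–18:46 = 11 h 0 min; less 30 min break → 10 h 30 min
Sat: 05:03–10:35 = 5 h 32 min; less 30 min break → 5 h 2 min
Sun: 05:40–14:14 = 8 h 34 min; less 30 min break → 8 h 4 min
Total: 6 h 34 min + 10 h 30 min + 5 h 2 min + 8 h 4 min = 30 h 10 min.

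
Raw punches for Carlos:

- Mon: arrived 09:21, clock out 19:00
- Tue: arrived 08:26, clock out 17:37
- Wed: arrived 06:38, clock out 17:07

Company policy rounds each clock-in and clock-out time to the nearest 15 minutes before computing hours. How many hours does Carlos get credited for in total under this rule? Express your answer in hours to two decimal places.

Mon: in 09:21→09:15, out 19:00→19:00; 9 h 45 min
Tue: in 08:26→08:30, out 17:37→17:30; 9 h 0 min
Wed: in 06:38→06:45, out 17:07→17:00; 10 h 15 min
Total credited: 29 h 0 min.

29.00 hours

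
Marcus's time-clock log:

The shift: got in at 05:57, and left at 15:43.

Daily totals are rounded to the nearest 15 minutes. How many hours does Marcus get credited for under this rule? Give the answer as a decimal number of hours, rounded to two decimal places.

9.75 hours

The shift: 05:57–15:43 = 9 h 46 min → rounds to 9 h 45 min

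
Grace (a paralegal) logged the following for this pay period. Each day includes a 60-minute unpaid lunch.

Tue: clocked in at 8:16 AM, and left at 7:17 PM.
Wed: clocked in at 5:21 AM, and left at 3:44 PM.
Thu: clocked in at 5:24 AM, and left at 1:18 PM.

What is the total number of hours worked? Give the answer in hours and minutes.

26 h 18 min

Tue: 8:16 AM–7:17 PM = 11 h 1 min; less 60 min break → 10 h 1 min
Wed: 5:21 AM–3:44 PM = 10 h 23 min; less 60 min break → 9 h 23 min
Thu: 5:24 AM–1:18 PM = 7 h 54 min; less 60 min break → 6 h 54 min
Total: 10 h 1 min + 9 h 23 min + 6 h 54 min = 26 h 18 min.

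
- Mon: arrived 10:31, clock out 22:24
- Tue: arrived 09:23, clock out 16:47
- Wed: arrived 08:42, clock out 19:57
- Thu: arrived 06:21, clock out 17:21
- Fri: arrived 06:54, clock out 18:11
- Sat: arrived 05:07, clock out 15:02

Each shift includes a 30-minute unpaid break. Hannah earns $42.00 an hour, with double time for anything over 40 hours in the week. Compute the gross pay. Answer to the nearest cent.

Mon: 10:31–22:24 = 11 h 53 min; less 30 min break → 11 h 23 min
Tue: 09:23–16:47 = 7 h 24 min; less 30 min break → 6 h 54 min
Wed: 08:42–19:57 = 11 h 15 min; less 30 min break → 10 h 45 min
Thu: 06:21–17:21 = 11 h 0 min; less 30 min break → 10 h 30 min
Fri: 06:54–18:11 = 11 h 17 min; less 30 min break → 10 h 47 min
Sat: 05:07–15:02 = 9 h 55 min; less 30 min break → 9 h 25 min
Total worked: 59 h 44 min = 3584 min.
Regular 40 h 0 min = 2400 min at $42.00/h; overtime 19 h 44 min = 1184 min at $84.00/h.
Pay = (2400 × $42.00 + 1184 × $84.00) ÷ 60 = $3337.60.

$3337.60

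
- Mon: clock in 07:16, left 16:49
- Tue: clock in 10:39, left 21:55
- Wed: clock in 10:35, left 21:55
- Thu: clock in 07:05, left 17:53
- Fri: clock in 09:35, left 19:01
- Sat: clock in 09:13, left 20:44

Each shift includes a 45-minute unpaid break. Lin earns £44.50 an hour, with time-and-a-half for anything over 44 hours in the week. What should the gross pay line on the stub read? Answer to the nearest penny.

Mon: 07:16–16:49 = 9 h 33 min; less 45 min break → 8 h 48 min
Tue: 10:39–21:55 = 11 h 16 min; less 45 min break → 10 h 31 min
Wed: 10:35–21:55 = 11 h 20 min; less 45 min break → 10 h 35 min
Thu: 07:05–17:53 = 10 h 48 min; less 45 min break → 10 h 3 min
Fri: 09:35–19:01 = 9 h 26 min; less 45 min break → 8 h 41 min
Sat: 09:13–20:44 = 11 h 31 min; less 45 min break → 10 h 46 min
Total worked: 59 h 24 min = 3564 min.
Regular 44 h 0 min = 2640 min at £44.50/h; overtime 15 h 24 min = 924 min at £66.75/h.
Pay = (2640 × £44.50 + 924 × £66.75) ÷ 60 = £2985.95.

£2985.95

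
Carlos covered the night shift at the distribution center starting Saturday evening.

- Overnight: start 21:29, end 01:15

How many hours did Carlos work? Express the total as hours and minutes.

3 h 46 min

Overnight: 21:29 → midnight = 2 h 31 min; midnight → 01:15 = 1 h 15 min; span 3 h 46 min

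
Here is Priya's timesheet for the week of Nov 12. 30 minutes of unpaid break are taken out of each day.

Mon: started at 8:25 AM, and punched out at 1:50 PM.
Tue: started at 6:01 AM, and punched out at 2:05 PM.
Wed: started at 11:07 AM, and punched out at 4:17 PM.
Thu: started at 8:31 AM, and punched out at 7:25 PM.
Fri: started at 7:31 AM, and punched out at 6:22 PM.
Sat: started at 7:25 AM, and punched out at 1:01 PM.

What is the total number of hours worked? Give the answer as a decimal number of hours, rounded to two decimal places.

Mon: 8:25 AM–1:50 PM = 5 h 25 min; less 30 min break → 4 h 55 min
Tue: 6:01 AM–2:05 PM = 8 h 4 min; less 30 min break → 7 h 34 min
Wed: 11:07 AM–4:17 PM = 5 h 10 min; less 30 min break → 4 h 40 min
Thu: 8:31 AM–7:25 PM = 10 h 54 min; less 30 min break → 10 h 24 min
Fri: 7:31 AM–6:22 PM = 10 h 51 min; less 30 min break → 10 h 21 min
Sat: 7:25 AM–1:01 PM = 5 h 36 min; less 30 min break → 5 h 6 min
Total: 4 h 55 min + 7 h 34 min + 4 h 40 min + 10 h 24 min + 10 h 21 min + 5 h 6 min = 43 h 0 min.

43.00 hours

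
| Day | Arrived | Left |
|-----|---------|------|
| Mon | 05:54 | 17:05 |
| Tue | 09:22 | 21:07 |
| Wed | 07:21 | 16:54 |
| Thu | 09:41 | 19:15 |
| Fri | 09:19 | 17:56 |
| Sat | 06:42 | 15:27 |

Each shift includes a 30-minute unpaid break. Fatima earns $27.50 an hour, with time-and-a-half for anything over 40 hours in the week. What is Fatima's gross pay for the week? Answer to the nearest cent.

Mon: 05:54–17:05 = 11 h 11 min; less 30 min break → 10 h 41 min
Tue: 09:22–21:07 = 11 h 45 min; less 30 min break → 11 h 15 min
Wed: 07:21–16:54 = 9 h 33 min; less 30 min break → 9 h 3 min
Thu: 09:41–19:15 = 9 h 34 min; less 30 min break → 9 h 4 min
Fri: 09:19–17:56 = 8 h 37 min; less 30 min break → 8 h 7 min
Sat: 06:42–15:27 = 8 h 45 min; less 30 min break → 8 h 15 min
Total worked: 56 h 25 min = 3385 min.
Regular 40 h 0 min = 2400 min at $27.50/h; overtime 16 h 25 min = 985 min at $41.25/h.
Pay = (2400 × $27.50 + 985 × $41.25) ÷ 60 = $1777.19.

$1777.19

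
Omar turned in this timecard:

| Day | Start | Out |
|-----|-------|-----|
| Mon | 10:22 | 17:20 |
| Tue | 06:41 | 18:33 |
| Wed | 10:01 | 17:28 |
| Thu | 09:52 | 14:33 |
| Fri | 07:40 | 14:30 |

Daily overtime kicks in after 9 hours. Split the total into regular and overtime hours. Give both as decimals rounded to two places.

Mon: 10:22–17:20 = 6 h 58 min
Tue: 06:41–18:33 = 11 h 52 min
Wed: 10:01–17:28 = 7 h 27 min
Thu: 09:52–14:33 = 4 h 41 min
Fri: 07:40–14:30 = 6 h 50 min
Mon reg 6 h 58 min / OT 0 h 0 min; Tue reg 9 h 0 min / OT 2 h 52 min; Wed reg 7 h 27 min / OT 0 h 0 min; Thu reg 4 h 41 min / OT 0 h 0 min; Fri reg 6 h 50 min / OT 0 h 0 min.
Totals: regular 34 h 56 min, overtime 2 h 52 min.

Regular 34.93 hours, overtime 2.87 hours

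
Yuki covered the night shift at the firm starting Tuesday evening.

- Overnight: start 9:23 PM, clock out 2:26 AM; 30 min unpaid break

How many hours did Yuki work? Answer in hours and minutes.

4 h 33 min

Overnight: 9:23 PM → midnight = 2 h 37 min; midnight → 2:26 AM = 2 h 26 min; span 5 h 3 min; less 30 min break → 4 h 33 min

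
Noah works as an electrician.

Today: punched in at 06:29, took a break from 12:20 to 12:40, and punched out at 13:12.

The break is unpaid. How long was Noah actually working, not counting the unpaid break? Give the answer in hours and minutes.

6 h 23 min

Today: 06:29–13:12 = 6 h 43 min; less 20 min break → 6 h 23 min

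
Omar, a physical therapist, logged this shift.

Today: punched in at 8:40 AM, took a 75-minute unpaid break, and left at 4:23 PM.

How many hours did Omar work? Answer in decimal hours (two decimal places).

Today: 8:40 AM–4:23 PM = 7 h 43 min; less 75 min break → 6 h 28 min

6.47 hours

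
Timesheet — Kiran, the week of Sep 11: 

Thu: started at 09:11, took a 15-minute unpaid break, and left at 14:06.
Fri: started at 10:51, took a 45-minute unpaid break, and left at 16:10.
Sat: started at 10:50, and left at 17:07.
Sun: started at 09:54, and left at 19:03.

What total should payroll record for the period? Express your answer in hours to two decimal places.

24.67 hours

Thu: 09:11–14:06 = 4 h 55 min; less 15 min break → 4 h 40 min
Fri: 10:51–16:10 = 5 h 19 min; less 45 min break → 4 h 34 min
Sat: 10:50–17:07 = 6 h 17 min
Sun: 09:54–19:03 = 9 h 9 min
Total: 4 h 40 min + 4 h 34 min + 6 h 17 min + 9 h 9 min = 24 h 40 min.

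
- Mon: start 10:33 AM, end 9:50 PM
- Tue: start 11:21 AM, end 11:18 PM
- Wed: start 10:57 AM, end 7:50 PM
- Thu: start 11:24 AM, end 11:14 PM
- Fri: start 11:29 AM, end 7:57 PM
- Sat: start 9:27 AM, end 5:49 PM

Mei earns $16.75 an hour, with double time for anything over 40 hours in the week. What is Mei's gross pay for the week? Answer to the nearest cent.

$1366.24

Mon: 10:33 AM–9:50 PM = 11 h 17 min
Tue: 11:21 AM–11:18 PM = 11 h 57 min
Wed: 10:57 AM–7:50 PM = 8 h 53 min
Thu: 11:24 AM–11:14 PM = 11 h 50 min
Fri: 11:29 AM–7:57 PM = 8 h 28 min
Sat: 9:27 AM–5:49 PM = 8 h 22 min
Total worked: 60 h 47 min = 3647 min.
Regular 40 h 0 min = 2400 min at $16.75/h; overtime 20 h 47 min = 1247 min at $33.50/h.
Pay = (2400 × $16.75 + 1247 × $33.50) ÷ 60 = $1366.24.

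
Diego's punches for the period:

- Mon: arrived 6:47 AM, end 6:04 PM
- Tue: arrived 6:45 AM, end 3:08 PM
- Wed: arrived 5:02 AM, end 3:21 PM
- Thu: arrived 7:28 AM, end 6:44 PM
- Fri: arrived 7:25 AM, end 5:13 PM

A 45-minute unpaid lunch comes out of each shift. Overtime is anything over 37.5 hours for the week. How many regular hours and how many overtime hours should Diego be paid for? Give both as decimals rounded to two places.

Mon: 6:47 AM–6:04 PM = 11 h 17 min; less 45 min break → 10 h 32 min
Tue: 6:45 AM–3:08 PM = 8 h 23 min; less 45 min break → 7 h 38 min
Wed: 5:02 AM–3:21 PM = 10 h 19 min; less 45 min break → 9 h 34 min
Thu: 7:28 AM–6:44 PM = 11 h 16 min; less 45 min break → 10 h 31 min
Fri: 7:25 AM–5:13 PM = 9 h 48 min; less 45 min break → 9 h 3 min
Total worked: 47 h 18 min = 47.30 h.
Threshold 37.5 h → overtime 9 h 48 min, regular 37 h 30 min.

Regular 37.50 hours, overtime 9.80 hours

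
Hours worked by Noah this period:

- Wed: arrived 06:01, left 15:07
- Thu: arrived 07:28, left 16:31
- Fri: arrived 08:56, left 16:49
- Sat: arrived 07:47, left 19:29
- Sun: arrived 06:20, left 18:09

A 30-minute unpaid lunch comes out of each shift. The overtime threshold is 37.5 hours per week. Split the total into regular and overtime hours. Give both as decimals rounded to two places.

Wed: 06:01–15:07 = 9 h 6 min; less 30 min break → 8 h 36 min
Thu: 07:28–16:31 = 9 h 3 min; less 30 min break → 8 h 33 min
Fri: 08:56–16:49 = 7 h 53 min; less 30 min break → 7 h 23 min
Sat: 07:47–19:29 = 11 h 42 min; less 30 min break → 11 h 12 min
Sun: 06:20–18:09 = 11 h 49 min; less 30 min break → 11 h 19 min
Total worked: 47 h 3 min = 47.05 h.
Threshold 37.5 h → overtime 9 h 33 min, regular 37 h 30 min.

Regular 37.50 hours, overtime 9.55 hours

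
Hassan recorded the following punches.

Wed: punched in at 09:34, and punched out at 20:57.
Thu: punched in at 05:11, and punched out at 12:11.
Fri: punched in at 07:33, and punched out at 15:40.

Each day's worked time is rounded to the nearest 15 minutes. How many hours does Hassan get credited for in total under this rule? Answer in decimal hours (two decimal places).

26.50 hours

Wed: 09:34–20:57 = 11 h 23 min → rounds to 11 h 30 min
Thu: 05:11–12:11 = 7 h 0 min → rounds to 7 h 0 min
Fri: 07:33–15:40 = 8 h 7 min → rounds to 8 h 0 min
Total credited: 26 h 30 min.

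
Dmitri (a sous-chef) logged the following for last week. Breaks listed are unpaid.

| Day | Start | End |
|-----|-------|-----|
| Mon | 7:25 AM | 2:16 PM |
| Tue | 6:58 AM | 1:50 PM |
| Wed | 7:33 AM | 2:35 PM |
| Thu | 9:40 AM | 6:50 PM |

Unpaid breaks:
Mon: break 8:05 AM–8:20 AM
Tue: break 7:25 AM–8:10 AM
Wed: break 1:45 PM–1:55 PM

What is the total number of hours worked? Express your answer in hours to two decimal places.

Mon: 7:25 AM–2:16 PM = 6 h 51 min; less 15 min break → 6 h 36 min
Tue: 6:58 AM–1:50 PM = 6 h 52 min; less 45 min break → 6 h 7 min
Wed: 7:33 AM–2:35 PM = 7 h 2 min; less 10 min break → 6 h 52 min
Thu: 9:40 AM–6:50 PM = 9 h 10 min
Total: 6 h 36 min + 6 h 7 min + 6 h 52 min + 9 h 10 min = 28 h 45 min.

28.75 hours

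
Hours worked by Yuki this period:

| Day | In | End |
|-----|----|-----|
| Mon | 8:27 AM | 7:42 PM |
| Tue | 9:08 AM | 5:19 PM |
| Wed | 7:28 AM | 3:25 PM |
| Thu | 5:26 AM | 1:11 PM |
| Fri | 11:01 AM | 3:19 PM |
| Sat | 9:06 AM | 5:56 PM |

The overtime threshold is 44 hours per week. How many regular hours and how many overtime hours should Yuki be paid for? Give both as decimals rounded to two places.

Regular 44.00 hours, overtime 4.27 hours

Mon: 8:27 AM–7:42 PM = 11 h 15 min
Tue: 9:08 AM–5:19 PM = 8 h 11 min
Wed: 7:28 AM–3:25 PM = 7 h 57 min
Thu: 5:26 AM–1:11 PM = 7 h 45 min
Fri: 11:01 AM–3:19 PM = 4 h 18 min
Sat: 9:06 AM–5:56 PM = 8 h 50 min
Total worked: 48 h 16 min = 48.27 h.
Threshold 44 h → overtime 4 h 16 min, regular 44 h 0 min.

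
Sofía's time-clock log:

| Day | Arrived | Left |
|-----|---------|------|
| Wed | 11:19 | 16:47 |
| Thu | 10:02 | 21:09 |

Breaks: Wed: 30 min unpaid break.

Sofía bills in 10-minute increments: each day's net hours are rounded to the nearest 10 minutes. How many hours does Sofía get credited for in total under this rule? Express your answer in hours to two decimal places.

16.17 hours

Wed: 11:19–16:47 = 5 h 28 min − 30 min = 4 h 58 min → rounds to 5 h 0 min
Thu: 10:02–21:09 = 11 h 7 min → rounds to 11 h 10 min
Total credited: 16 h 10 min.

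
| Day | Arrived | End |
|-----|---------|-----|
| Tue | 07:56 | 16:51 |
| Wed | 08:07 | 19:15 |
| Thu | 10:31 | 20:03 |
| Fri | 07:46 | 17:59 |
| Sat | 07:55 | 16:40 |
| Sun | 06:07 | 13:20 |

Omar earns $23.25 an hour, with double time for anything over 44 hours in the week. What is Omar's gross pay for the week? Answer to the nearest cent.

Tue: 07:56–16:51 = 8 h 55 min
Wed: 08:07–19:15 = 11 h 8 min
Thu: 10:31–20:03 = 9 h 32 min
Fri: 07:46–17:59 = 10 h 13 min
Sat: 07:55–16:40 = 8 h 45 min
Sun: 06:07–13:20 = 7 h 13 min
Total worked: 55 h 46 min = 3346 min.
Regular 44 h 0 min = 2640 min at $23.25/h; overtime 11 h 46 min = 706 min at $46.50/h.
Pay = (2640 × $23.25 + 706 × $46.50) ÷ 60 = $1570.15.

$1570.15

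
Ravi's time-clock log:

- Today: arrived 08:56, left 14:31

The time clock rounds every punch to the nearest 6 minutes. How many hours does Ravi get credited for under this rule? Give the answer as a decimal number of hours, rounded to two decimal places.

5.60 hours

Today: in 08:56→08:54, out 14:31→14:30; 5 h 36 min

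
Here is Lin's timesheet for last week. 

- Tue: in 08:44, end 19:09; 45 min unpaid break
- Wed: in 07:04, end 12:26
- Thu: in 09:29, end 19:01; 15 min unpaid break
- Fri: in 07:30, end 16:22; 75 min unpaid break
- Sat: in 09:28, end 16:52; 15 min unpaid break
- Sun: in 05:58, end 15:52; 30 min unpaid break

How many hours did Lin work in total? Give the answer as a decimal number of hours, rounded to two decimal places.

Tue: 08:44–19:09 = 10 h 25 min; less 45 min break → 9 h 40 min
Wed: 07:04–12:26 = 5 h 22 min
Thu: 09:29–19:01 = 9 h 32 min; less 15 min break → 9 h 17 min
Fri: 07:30–16:22 = 8 h 52 min; less 75 min break → 7 h 37 min
Sat: 09:28–16:52 = 7 h 24 min; less 15 min break → 7 h 9 min
Sun: 05:58–15:52 = 9 h 54 min; less 30 min break → 9 h 24 min
Total: 9 h 40 min + 5 h 22 min + 9 h 17 min + 7 h 37 min + 7 h 9 min + 9 h 24 min = 48 h 29 min.

48.48 hours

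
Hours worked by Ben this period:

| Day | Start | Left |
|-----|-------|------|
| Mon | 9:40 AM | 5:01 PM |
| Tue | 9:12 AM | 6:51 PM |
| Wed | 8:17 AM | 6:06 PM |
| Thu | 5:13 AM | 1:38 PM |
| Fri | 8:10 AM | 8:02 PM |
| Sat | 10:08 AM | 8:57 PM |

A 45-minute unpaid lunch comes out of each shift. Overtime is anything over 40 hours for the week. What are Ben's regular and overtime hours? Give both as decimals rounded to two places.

Mon: 9:40 AM–5:01 PM = 7 h 21 min; less 45 min break → 6 h 36 min
Tue: 9:12 AM–6:51 PM = 9 h 39 min; less 45 min break → 8 h 54 min
Wed: 8:17 AM–6:06 PM = 9 h 49 min; less 45 min break → 9 h 4 min
Thu: 5:13 AM–1:38 PM = 8 h 25 min; less 45 min break → 7 h 40 min
Fri: 8:10 AM–8:02 PM = 11 h 52 min; less 45 min break → 11 h 7 min
Sat: 10:08 AM–8:57 PM = 10 h 49 min; less 45 min break → 10 h 4 min
Total worked: 53 h 25 min = 53.42 h.
Threshold 40 h → overtime 13 h 25 min, regular 40 h 0 min.

Regular 40.00 hours, overtime 13.42 hours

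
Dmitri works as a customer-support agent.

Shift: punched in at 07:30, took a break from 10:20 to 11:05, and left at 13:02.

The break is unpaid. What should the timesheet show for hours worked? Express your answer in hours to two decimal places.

4.78 hours

Shift: 07:30–13:02 = 5 h 32 min; less 45 min break → 4 h 47 min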